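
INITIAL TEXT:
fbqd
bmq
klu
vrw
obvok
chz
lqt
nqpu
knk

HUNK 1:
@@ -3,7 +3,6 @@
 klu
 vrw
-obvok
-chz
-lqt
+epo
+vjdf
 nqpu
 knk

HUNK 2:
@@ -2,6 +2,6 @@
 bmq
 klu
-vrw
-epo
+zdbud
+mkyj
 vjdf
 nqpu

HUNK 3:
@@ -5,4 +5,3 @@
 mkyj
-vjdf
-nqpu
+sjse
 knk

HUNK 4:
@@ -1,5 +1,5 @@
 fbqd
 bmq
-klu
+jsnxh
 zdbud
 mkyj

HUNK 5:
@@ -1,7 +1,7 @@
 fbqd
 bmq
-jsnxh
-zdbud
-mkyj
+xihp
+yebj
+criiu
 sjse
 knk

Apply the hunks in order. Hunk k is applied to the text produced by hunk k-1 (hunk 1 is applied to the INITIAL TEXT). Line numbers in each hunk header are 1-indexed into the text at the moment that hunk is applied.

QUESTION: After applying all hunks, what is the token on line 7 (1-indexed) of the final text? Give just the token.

Hunk 1: at line 3 remove [obvok,chz,lqt] add [epo,vjdf] -> 8 lines: fbqd bmq klu vrw epo vjdf nqpu knk
Hunk 2: at line 2 remove [vrw,epo] add [zdbud,mkyj] -> 8 lines: fbqd bmq klu zdbud mkyj vjdf nqpu knk
Hunk 3: at line 5 remove [vjdf,nqpu] add [sjse] -> 7 lines: fbqd bmq klu zdbud mkyj sjse knk
Hunk 4: at line 1 remove [klu] add [jsnxh] -> 7 lines: fbqd bmq jsnxh zdbud mkyj sjse knk
Hunk 5: at line 1 remove [jsnxh,zdbud,mkyj] add [xihp,yebj,criiu] -> 7 lines: fbqd bmq xihp yebj criiu sjse knk
Final line 7: knk

Answer: knk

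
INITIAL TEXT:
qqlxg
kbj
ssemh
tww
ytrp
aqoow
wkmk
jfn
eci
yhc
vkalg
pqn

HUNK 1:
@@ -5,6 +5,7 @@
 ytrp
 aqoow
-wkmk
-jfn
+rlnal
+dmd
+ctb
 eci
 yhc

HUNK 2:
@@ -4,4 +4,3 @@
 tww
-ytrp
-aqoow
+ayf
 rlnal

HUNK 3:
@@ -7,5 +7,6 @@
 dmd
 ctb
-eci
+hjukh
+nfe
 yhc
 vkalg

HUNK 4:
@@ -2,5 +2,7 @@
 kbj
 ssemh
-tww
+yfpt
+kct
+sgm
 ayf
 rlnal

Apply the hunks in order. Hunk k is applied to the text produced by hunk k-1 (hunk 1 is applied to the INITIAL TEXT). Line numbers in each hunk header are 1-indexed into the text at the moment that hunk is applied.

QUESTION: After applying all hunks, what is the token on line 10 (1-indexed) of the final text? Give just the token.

Answer: ctb

Derivation:
Hunk 1: at line 5 remove [wkmk,jfn] add [rlnal,dmd,ctb] -> 13 lines: qqlxg kbj ssemh tww ytrp aqoow rlnal dmd ctb eci yhc vkalg pqn
Hunk 2: at line 4 remove [ytrp,aqoow] add [ayf] -> 12 lines: qqlxg kbj ssemh tww ayf rlnal dmd ctb eci yhc vkalg pqn
Hunk 3: at line 7 remove [eci] add [hjukh,nfe] -> 13 lines: qqlxg kbj ssemh tww ayf rlnal dmd ctb hjukh nfe yhc vkalg pqn
Hunk 4: at line 2 remove [tww] add [yfpt,kct,sgm] -> 15 lines: qqlxg kbj ssemh yfpt kct sgm ayf rlnal dmd ctb hjukh nfe yhc vkalg pqn
Final line 10: ctb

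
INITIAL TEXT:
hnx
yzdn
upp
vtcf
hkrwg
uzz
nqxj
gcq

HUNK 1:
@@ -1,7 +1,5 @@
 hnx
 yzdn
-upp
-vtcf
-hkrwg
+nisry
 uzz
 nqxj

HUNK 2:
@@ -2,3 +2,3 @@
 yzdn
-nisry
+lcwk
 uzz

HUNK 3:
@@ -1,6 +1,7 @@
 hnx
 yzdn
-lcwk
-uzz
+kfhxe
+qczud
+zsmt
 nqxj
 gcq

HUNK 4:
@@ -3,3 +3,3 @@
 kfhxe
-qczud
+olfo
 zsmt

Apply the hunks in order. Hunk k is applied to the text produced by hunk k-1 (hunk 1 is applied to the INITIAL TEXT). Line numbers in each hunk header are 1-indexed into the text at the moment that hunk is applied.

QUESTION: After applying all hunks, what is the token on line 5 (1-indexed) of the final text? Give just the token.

Hunk 1: at line 1 remove [upp,vtcf,hkrwg] add [nisry] -> 6 lines: hnx yzdn nisry uzz nqxj gcq
Hunk 2: at line 2 remove [nisry] add [lcwk] -> 6 lines: hnx yzdn lcwk uzz nqxj gcq
Hunk 3: at line 1 remove [lcwk,uzz] add [kfhxe,qczud,zsmt] -> 7 lines: hnx yzdn kfhxe qczud zsmt nqxj gcq
Hunk 4: at line 3 remove [qczud] add [olfo] -> 7 lines: hnx yzdn kfhxe olfo zsmt nqxj gcq
Final line 5: zsmt

Answer: zsmt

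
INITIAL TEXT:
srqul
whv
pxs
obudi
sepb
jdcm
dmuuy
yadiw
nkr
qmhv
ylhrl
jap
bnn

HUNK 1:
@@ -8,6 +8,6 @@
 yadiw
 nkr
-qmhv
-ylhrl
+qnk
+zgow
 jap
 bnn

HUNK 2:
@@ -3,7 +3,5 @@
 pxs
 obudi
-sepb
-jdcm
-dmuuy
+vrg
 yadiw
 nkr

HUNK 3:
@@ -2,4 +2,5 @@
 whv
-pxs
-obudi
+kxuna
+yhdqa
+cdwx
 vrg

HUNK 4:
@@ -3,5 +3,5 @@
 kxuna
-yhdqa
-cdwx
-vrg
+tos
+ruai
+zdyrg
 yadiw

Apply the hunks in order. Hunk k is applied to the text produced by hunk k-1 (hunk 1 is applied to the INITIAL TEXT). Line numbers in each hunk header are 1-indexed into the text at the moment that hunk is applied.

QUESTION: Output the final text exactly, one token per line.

Hunk 1: at line 8 remove [qmhv,ylhrl] add [qnk,zgow] -> 13 lines: srqul whv pxs obudi sepb jdcm dmuuy yadiw nkr qnk zgow jap bnn
Hunk 2: at line 3 remove [sepb,jdcm,dmuuy] add [vrg] -> 11 lines: srqul whv pxs obudi vrg yadiw nkr qnk zgow jap bnn
Hunk 3: at line 2 remove [pxs,obudi] add [kxuna,yhdqa,cdwx] -> 12 lines: srqul whv kxuna yhdqa cdwx vrg yadiw nkr qnk zgow jap bnn
Hunk 4: at line 3 remove [yhdqa,cdwx,vrg] add [tos,ruai,zdyrg] -> 12 lines: srqul whv kxuna tos ruai zdyrg yadiw nkr qnk zgow jap bnn

Answer: srqul
whv
kxuna
tos
ruai
zdyrg
yadiw
nkr
qnk
zgow
jap
bnn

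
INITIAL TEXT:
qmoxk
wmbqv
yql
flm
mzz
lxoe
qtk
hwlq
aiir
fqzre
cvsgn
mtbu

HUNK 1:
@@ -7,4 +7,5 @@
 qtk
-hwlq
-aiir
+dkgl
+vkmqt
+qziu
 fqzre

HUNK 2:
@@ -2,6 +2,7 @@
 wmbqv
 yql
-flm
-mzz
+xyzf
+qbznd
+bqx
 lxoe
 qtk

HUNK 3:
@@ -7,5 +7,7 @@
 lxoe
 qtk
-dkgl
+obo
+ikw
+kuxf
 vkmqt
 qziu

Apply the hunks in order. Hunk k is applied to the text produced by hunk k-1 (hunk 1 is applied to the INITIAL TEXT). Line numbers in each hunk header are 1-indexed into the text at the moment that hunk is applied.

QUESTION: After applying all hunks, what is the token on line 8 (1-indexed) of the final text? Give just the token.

Hunk 1: at line 7 remove [hwlq,aiir] add [dkgl,vkmqt,qziu] -> 13 lines: qmoxk wmbqv yql flm mzz lxoe qtk dkgl vkmqt qziu fqzre cvsgn mtbu
Hunk 2: at line 2 remove [flm,mzz] add [xyzf,qbznd,bqx] -> 14 lines: qmoxk wmbqv yql xyzf qbznd bqx lxoe qtk dkgl vkmqt qziu fqzre cvsgn mtbu
Hunk 3: at line 7 remove [dkgl] add [obo,ikw,kuxf] -> 16 lines: qmoxk wmbqv yql xyzf qbznd bqx lxoe qtk obo ikw kuxf vkmqt qziu fqzre cvsgn mtbu
Final line 8: qtk

Answer: qtk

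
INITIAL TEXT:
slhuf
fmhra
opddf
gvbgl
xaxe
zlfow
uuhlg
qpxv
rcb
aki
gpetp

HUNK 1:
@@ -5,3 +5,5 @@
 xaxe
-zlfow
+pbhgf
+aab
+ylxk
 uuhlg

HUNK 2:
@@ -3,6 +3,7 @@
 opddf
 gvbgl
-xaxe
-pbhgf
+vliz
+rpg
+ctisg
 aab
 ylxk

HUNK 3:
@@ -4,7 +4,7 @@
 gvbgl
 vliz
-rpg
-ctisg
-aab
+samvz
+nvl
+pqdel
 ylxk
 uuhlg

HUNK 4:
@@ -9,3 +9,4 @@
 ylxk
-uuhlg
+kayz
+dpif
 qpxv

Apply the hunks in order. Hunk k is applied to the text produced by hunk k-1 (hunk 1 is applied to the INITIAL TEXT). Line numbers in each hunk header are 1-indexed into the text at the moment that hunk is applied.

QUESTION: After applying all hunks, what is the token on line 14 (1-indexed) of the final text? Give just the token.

Hunk 1: at line 5 remove [zlfow] add [pbhgf,aab,ylxk] -> 13 lines: slhuf fmhra opddf gvbgl xaxe pbhgf aab ylxk uuhlg qpxv rcb aki gpetp
Hunk 2: at line 3 remove [xaxe,pbhgf] add [vliz,rpg,ctisg] -> 14 lines: slhuf fmhra opddf gvbgl vliz rpg ctisg aab ylxk uuhlg qpxv rcb aki gpetp
Hunk 3: at line 4 remove [rpg,ctisg,aab] add [samvz,nvl,pqdel] -> 14 lines: slhuf fmhra opddf gvbgl vliz samvz nvl pqdel ylxk uuhlg qpxv rcb aki gpetp
Hunk 4: at line 9 remove [uuhlg] add [kayz,dpif] -> 15 lines: slhuf fmhra opddf gvbgl vliz samvz nvl pqdel ylxk kayz dpif qpxv rcb aki gpetp
Final line 14: aki

Answer: aki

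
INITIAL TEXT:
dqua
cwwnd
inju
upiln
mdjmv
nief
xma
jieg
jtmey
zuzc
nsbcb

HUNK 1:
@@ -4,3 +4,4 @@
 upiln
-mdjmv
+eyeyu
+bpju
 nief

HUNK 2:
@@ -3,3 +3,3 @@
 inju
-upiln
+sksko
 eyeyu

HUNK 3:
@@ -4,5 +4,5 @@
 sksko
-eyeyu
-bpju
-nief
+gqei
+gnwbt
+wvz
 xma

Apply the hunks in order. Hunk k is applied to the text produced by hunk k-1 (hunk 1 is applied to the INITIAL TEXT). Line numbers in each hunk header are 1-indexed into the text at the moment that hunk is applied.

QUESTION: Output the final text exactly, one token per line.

Answer: dqua
cwwnd
inju
sksko
gqei
gnwbt
wvz
xma
jieg
jtmey
zuzc
nsbcb

Derivation:
Hunk 1: at line 4 remove [mdjmv] add [eyeyu,bpju] -> 12 lines: dqua cwwnd inju upiln eyeyu bpju nief xma jieg jtmey zuzc nsbcb
Hunk 2: at line 3 remove [upiln] add [sksko] -> 12 lines: dqua cwwnd inju sksko eyeyu bpju nief xma jieg jtmey zuzc nsbcb
Hunk 3: at line 4 remove [eyeyu,bpju,nief] add [gqei,gnwbt,wvz] -> 12 lines: dqua cwwnd inju sksko gqei gnwbt wvz xma jieg jtmey zuzc nsbcb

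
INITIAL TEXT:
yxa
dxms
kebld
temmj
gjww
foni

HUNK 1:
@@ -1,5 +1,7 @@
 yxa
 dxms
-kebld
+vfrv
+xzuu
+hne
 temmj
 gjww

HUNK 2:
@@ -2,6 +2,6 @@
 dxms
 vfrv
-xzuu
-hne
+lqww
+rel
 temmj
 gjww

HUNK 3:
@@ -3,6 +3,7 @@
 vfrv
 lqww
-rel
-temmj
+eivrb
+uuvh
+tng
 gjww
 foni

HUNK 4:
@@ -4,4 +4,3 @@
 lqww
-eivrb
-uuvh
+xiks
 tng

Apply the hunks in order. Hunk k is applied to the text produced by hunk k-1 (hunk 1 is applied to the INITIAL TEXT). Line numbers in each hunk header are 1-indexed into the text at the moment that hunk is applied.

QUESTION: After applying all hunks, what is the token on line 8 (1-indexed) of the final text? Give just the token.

Hunk 1: at line 1 remove [kebld] add [vfrv,xzuu,hne] -> 8 lines: yxa dxms vfrv xzuu hne temmj gjww foni
Hunk 2: at line 2 remove [xzuu,hne] add [lqww,rel] -> 8 lines: yxa dxms vfrv lqww rel temmj gjww foni
Hunk 3: at line 3 remove [rel,temmj] add [eivrb,uuvh,tng] -> 9 lines: yxa dxms vfrv lqww eivrb uuvh tng gjww foni
Hunk 4: at line 4 remove [eivrb,uuvh] add [xiks] -> 8 lines: yxa dxms vfrv lqww xiks tng gjww foni
Final line 8: foni

Answer: foni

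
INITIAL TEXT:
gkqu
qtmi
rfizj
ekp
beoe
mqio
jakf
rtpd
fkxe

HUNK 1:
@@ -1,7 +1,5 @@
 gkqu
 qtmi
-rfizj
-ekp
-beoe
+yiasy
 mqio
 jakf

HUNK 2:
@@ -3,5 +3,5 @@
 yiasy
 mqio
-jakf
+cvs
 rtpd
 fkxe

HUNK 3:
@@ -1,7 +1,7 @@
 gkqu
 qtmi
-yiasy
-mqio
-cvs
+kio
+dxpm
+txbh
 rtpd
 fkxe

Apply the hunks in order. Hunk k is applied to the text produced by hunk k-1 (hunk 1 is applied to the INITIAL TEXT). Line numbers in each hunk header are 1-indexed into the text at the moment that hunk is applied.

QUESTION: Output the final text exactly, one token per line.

Answer: gkqu
qtmi
kio
dxpm
txbh
rtpd
fkxe

Derivation:
Hunk 1: at line 1 remove [rfizj,ekp,beoe] add [yiasy] -> 7 lines: gkqu qtmi yiasy mqio jakf rtpd fkxe
Hunk 2: at line 3 remove [jakf] add [cvs] -> 7 lines: gkqu qtmi yiasy mqio cvs rtpd fkxe
Hunk 3: at line 1 remove [yiasy,mqio,cvs] add [kio,dxpm,txbh] -> 7 lines: gkqu qtmi kio dxpm txbh rtpd fkxe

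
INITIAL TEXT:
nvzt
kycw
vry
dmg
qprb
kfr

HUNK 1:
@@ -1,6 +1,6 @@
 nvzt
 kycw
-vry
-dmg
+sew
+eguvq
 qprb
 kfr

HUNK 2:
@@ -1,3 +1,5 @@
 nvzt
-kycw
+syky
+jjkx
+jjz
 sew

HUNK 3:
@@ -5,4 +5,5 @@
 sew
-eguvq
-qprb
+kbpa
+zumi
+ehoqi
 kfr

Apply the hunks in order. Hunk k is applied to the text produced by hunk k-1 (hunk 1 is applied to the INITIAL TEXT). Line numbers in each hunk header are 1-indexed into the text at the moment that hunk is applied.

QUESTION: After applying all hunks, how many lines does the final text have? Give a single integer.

Answer: 9

Derivation:
Hunk 1: at line 1 remove [vry,dmg] add [sew,eguvq] -> 6 lines: nvzt kycw sew eguvq qprb kfr
Hunk 2: at line 1 remove [kycw] add [syky,jjkx,jjz] -> 8 lines: nvzt syky jjkx jjz sew eguvq qprb kfr
Hunk 3: at line 5 remove [eguvq,qprb] add [kbpa,zumi,ehoqi] -> 9 lines: nvzt syky jjkx jjz sew kbpa zumi ehoqi kfr
Final line count: 9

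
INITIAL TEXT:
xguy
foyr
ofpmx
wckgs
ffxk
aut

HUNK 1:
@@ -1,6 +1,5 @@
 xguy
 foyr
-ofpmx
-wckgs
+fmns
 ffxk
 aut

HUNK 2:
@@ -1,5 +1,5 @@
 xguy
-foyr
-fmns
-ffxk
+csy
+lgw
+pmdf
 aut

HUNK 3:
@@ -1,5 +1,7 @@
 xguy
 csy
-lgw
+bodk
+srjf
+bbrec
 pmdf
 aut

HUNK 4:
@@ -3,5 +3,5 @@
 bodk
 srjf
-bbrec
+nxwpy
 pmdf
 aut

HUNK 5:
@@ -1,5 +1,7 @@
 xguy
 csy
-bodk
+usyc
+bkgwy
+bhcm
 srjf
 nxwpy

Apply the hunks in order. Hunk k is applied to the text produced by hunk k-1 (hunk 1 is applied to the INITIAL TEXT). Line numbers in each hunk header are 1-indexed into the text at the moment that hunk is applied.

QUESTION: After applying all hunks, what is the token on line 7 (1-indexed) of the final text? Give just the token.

Answer: nxwpy

Derivation:
Hunk 1: at line 1 remove [ofpmx,wckgs] add [fmns] -> 5 lines: xguy foyr fmns ffxk aut
Hunk 2: at line 1 remove [foyr,fmns,ffxk] add [csy,lgw,pmdf] -> 5 lines: xguy csy lgw pmdf aut
Hunk 3: at line 1 remove [lgw] add [bodk,srjf,bbrec] -> 7 lines: xguy csy bodk srjf bbrec pmdf aut
Hunk 4: at line 3 remove [bbrec] add [nxwpy] -> 7 lines: xguy csy bodk srjf nxwpy pmdf aut
Hunk 5: at line 1 remove [bodk] add [usyc,bkgwy,bhcm] -> 9 lines: xguy csy usyc bkgwy bhcm srjf nxwpy pmdf aut
Final line 7: nxwpy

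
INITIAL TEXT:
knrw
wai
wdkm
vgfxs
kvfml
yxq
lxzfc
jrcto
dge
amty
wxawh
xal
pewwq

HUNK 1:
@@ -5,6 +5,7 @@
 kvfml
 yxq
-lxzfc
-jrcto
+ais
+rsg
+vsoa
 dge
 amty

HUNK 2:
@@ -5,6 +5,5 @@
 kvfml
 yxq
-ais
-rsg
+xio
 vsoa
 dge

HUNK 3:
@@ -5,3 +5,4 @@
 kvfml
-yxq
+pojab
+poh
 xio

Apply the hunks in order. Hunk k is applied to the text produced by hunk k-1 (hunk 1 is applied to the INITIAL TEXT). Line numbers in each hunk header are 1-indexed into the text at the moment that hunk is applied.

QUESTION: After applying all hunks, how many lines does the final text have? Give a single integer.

Answer: 14

Derivation:
Hunk 1: at line 5 remove [lxzfc,jrcto] add [ais,rsg,vsoa] -> 14 lines: knrw wai wdkm vgfxs kvfml yxq ais rsg vsoa dge amty wxawh xal pewwq
Hunk 2: at line 5 remove [ais,rsg] add [xio] -> 13 lines: knrw wai wdkm vgfxs kvfml yxq xio vsoa dge amty wxawh xal pewwq
Hunk 3: at line 5 remove [yxq] add [pojab,poh] -> 14 lines: knrw wai wdkm vgfxs kvfml pojab poh xio vsoa dge amty wxawh xal pewwq
Final line count: 14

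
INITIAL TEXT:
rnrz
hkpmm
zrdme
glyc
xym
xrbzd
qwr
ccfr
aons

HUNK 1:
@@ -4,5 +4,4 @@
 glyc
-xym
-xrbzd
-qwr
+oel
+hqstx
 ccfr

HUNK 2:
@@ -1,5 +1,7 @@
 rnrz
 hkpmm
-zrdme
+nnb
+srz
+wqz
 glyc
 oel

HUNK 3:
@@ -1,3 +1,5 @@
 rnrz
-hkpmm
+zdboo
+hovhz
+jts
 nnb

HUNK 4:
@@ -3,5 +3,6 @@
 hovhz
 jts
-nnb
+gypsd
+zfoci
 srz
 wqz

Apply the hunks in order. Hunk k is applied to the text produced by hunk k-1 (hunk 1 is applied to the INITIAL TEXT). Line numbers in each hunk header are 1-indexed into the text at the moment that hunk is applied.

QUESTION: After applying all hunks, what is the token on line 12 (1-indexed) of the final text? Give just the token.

Hunk 1: at line 4 remove [xym,xrbzd,qwr] add [oel,hqstx] -> 8 lines: rnrz hkpmm zrdme glyc oel hqstx ccfr aons
Hunk 2: at line 1 remove [zrdme] add [nnb,srz,wqz] -> 10 lines: rnrz hkpmm nnb srz wqz glyc oel hqstx ccfr aons
Hunk 3: at line 1 remove [hkpmm] add [zdboo,hovhz,jts] -> 12 lines: rnrz zdboo hovhz jts nnb srz wqz glyc oel hqstx ccfr aons
Hunk 4: at line 3 remove [nnb] add [gypsd,zfoci] -> 13 lines: rnrz zdboo hovhz jts gypsd zfoci srz wqz glyc oel hqstx ccfr aons
Final line 12: ccfr

Answer: ccfr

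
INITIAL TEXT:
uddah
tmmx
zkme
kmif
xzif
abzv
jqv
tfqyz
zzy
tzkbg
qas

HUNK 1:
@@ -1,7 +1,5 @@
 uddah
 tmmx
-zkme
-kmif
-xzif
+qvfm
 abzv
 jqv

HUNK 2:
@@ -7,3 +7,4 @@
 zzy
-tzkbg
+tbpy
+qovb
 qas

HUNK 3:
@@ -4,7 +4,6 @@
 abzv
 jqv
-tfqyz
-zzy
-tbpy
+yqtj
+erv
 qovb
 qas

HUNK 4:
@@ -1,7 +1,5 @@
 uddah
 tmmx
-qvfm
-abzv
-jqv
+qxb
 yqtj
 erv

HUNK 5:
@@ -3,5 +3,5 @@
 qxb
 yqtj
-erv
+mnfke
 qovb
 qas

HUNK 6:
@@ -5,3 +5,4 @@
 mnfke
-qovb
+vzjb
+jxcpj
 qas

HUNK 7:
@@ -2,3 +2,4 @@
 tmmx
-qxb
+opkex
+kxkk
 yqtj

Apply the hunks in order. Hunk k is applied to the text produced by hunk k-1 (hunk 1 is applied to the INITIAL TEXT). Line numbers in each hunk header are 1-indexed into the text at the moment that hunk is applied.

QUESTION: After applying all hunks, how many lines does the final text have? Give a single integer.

Hunk 1: at line 1 remove [zkme,kmif,xzif] add [qvfm] -> 9 lines: uddah tmmx qvfm abzv jqv tfqyz zzy tzkbg qas
Hunk 2: at line 7 remove [tzkbg] add [tbpy,qovb] -> 10 lines: uddah tmmx qvfm abzv jqv tfqyz zzy tbpy qovb qas
Hunk 3: at line 4 remove [tfqyz,zzy,tbpy] add [yqtj,erv] -> 9 lines: uddah tmmx qvfm abzv jqv yqtj erv qovb qas
Hunk 4: at line 1 remove [qvfm,abzv,jqv] add [qxb] -> 7 lines: uddah tmmx qxb yqtj erv qovb qas
Hunk 5: at line 3 remove [erv] add [mnfke] -> 7 lines: uddah tmmx qxb yqtj mnfke qovb qas
Hunk 6: at line 5 remove [qovb] add [vzjb,jxcpj] -> 8 lines: uddah tmmx qxb yqtj mnfke vzjb jxcpj qas
Hunk 7: at line 2 remove [qxb] add [opkex,kxkk] -> 9 lines: uddah tmmx opkex kxkk yqtj mnfke vzjb jxcpj qas
Final line count: 9

Answer: 9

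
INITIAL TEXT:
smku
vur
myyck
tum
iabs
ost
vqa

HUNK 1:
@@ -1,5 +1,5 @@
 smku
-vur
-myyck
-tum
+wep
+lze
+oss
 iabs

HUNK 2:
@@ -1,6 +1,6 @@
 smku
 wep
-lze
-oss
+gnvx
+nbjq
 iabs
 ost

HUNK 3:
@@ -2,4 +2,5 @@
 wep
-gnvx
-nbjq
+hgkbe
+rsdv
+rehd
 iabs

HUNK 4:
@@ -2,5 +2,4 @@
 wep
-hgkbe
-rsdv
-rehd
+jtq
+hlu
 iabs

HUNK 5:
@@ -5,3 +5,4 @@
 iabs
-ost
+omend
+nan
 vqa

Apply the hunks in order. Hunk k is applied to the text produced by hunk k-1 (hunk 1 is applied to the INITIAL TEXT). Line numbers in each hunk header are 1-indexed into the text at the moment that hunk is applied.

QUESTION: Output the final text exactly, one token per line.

Answer: smku
wep
jtq
hlu
iabs
omend
nan
vqa

Derivation:
Hunk 1: at line 1 remove [vur,myyck,tum] add [wep,lze,oss] -> 7 lines: smku wep lze oss iabs ost vqa
Hunk 2: at line 1 remove [lze,oss] add [gnvx,nbjq] -> 7 lines: smku wep gnvx nbjq iabs ost vqa
Hunk 3: at line 2 remove [gnvx,nbjq] add [hgkbe,rsdv,rehd] -> 8 lines: smku wep hgkbe rsdv rehd iabs ost vqa
Hunk 4: at line 2 remove [hgkbe,rsdv,rehd] add [jtq,hlu] -> 7 lines: smku wep jtq hlu iabs ost vqa
Hunk 5: at line 5 remove [ost] add [omend,nan] -> 8 lines: smku wep jtq hlu iabs omend nan vqa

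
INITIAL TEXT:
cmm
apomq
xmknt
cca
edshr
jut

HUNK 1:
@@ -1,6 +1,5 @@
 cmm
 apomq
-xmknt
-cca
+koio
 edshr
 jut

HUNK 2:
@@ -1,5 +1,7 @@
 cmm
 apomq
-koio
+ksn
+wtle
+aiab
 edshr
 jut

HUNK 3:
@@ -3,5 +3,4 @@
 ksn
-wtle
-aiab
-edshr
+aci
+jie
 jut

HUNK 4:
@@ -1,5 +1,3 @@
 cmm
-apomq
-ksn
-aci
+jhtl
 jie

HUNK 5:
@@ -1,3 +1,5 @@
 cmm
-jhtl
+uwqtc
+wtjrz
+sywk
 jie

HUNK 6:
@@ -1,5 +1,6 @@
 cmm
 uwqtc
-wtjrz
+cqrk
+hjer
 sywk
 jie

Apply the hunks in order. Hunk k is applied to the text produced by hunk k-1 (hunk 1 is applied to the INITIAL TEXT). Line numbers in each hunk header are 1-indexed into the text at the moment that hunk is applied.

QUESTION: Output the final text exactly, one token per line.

Answer: cmm
uwqtc
cqrk
hjer
sywk
jie
jut

Derivation:
Hunk 1: at line 1 remove [xmknt,cca] add [koio] -> 5 lines: cmm apomq koio edshr jut
Hunk 2: at line 1 remove [koio] add [ksn,wtle,aiab] -> 7 lines: cmm apomq ksn wtle aiab edshr jut
Hunk 3: at line 3 remove [wtle,aiab,edshr] add [aci,jie] -> 6 lines: cmm apomq ksn aci jie jut
Hunk 4: at line 1 remove [apomq,ksn,aci] add [jhtl] -> 4 lines: cmm jhtl jie jut
Hunk 5: at line 1 remove [jhtl] add [uwqtc,wtjrz,sywk] -> 6 lines: cmm uwqtc wtjrz sywk jie jut
Hunk 6: at line 1 remove [wtjrz] add [cqrk,hjer] -> 7 lines: cmm uwqtc cqrk hjer sywk jie jut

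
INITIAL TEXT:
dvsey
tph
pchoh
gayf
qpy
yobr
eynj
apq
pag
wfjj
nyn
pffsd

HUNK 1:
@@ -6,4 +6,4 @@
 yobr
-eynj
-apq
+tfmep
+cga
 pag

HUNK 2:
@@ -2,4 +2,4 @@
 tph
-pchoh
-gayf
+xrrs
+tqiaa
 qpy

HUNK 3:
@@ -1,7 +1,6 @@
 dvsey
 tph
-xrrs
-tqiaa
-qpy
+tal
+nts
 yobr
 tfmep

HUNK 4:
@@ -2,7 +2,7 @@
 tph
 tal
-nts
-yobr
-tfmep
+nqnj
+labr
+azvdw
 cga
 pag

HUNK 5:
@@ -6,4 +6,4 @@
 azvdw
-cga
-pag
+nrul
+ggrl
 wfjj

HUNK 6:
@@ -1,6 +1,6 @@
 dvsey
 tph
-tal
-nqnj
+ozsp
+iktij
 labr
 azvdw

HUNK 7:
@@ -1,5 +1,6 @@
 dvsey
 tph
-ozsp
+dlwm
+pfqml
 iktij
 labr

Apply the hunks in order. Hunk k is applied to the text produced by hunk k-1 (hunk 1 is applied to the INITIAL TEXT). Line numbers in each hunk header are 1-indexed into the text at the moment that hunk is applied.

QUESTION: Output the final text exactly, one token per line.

Answer: dvsey
tph
dlwm
pfqml
iktij
labr
azvdw
nrul
ggrl
wfjj
nyn
pffsd

Derivation:
Hunk 1: at line 6 remove [eynj,apq] add [tfmep,cga] -> 12 lines: dvsey tph pchoh gayf qpy yobr tfmep cga pag wfjj nyn pffsd
Hunk 2: at line 2 remove [pchoh,gayf] add [xrrs,tqiaa] -> 12 lines: dvsey tph xrrs tqiaa qpy yobr tfmep cga pag wfjj nyn pffsd
Hunk 3: at line 1 remove [xrrs,tqiaa,qpy] add [tal,nts] -> 11 lines: dvsey tph tal nts yobr tfmep cga pag wfjj nyn pffsd
Hunk 4: at line 2 remove [nts,yobr,tfmep] add [nqnj,labr,azvdw] -> 11 lines: dvsey tph tal nqnj labr azvdw cga pag wfjj nyn pffsd
Hunk 5: at line 6 remove [cga,pag] add [nrul,ggrl] -> 11 lines: dvsey tph tal nqnj labr azvdw nrul ggrl wfjj nyn pffsd
Hunk 6: at line 1 remove [tal,nqnj] add [ozsp,iktij] -> 11 lines: dvsey tph ozsp iktij labr azvdw nrul ggrl wfjj nyn pffsd
Hunk 7: at line 1 remove [ozsp] add [dlwm,pfqml] -> 12 lines: dvsey tph dlwm pfqml iktij labr azvdw nrul ggrl wfjj nyn pffsd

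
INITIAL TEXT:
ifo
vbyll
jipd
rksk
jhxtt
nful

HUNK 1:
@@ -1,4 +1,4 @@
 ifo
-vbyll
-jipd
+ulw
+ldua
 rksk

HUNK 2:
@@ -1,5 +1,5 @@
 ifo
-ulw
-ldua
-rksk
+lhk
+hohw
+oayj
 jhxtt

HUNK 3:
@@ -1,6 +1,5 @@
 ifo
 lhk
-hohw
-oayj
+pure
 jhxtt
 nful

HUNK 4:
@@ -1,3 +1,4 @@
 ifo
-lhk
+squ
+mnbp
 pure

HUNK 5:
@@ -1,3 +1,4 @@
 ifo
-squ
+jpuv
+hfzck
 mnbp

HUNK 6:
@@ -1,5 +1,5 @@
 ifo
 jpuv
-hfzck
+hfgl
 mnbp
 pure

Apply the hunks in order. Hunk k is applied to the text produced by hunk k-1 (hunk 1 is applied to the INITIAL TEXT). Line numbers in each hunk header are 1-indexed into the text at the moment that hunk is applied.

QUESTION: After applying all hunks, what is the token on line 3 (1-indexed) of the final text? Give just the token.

Hunk 1: at line 1 remove [vbyll,jipd] add [ulw,ldua] -> 6 lines: ifo ulw ldua rksk jhxtt nful
Hunk 2: at line 1 remove [ulw,ldua,rksk] add [lhk,hohw,oayj] -> 6 lines: ifo lhk hohw oayj jhxtt nful
Hunk 3: at line 1 remove [hohw,oayj] add [pure] -> 5 lines: ifo lhk pure jhxtt nful
Hunk 4: at line 1 remove [lhk] add [squ,mnbp] -> 6 lines: ifo squ mnbp pure jhxtt nful
Hunk 5: at line 1 remove [squ] add [jpuv,hfzck] -> 7 lines: ifo jpuv hfzck mnbp pure jhxtt nful
Hunk 6: at line 1 remove [hfzck] add [hfgl] -> 7 lines: ifo jpuv hfgl mnbp pure jhxtt nful
Final line 3: hfgl

Answer: hfgl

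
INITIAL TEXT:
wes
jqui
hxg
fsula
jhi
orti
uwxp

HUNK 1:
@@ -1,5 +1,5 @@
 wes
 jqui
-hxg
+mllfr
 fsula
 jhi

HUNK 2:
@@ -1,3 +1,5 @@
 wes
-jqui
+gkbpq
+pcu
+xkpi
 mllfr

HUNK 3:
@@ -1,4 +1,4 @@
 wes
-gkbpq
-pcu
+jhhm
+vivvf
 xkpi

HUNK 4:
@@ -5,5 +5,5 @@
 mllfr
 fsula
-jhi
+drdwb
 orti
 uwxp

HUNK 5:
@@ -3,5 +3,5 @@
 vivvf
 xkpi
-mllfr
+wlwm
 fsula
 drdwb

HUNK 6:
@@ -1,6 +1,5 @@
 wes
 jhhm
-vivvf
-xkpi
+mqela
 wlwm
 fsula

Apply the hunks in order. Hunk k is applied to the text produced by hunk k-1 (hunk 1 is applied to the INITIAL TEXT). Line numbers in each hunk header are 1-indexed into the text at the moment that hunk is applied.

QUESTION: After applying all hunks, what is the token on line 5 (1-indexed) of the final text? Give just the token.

Hunk 1: at line 1 remove [hxg] add [mllfr] -> 7 lines: wes jqui mllfr fsula jhi orti uwxp
Hunk 2: at line 1 remove [jqui] add [gkbpq,pcu,xkpi] -> 9 lines: wes gkbpq pcu xkpi mllfr fsula jhi orti uwxp
Hunk 3: at line 1 remove [gkbpq,pcu] add [jhhm,vivvf] -> 9 lines: wes jhhm vivvf xkpi mllfr fsula jhi orti uwxp
Hunk 4: at line 5 remove [jhi] add [drdwb] -> 9 lines: wes jhhm vivvf xkpi mllfr fsula drdwb orti uwxp
Hunk 5: at line 3 remove [mllfr] add [wlwm] -> 9 lines: wes jhhm vivvf xkpi wlwm fsula drdwb orti uwxp
Hunk 6: at line 1 remove [vivvf,xkpi] add [mqela] -> 8 lines: wes jhhm mqela wlwm fsula drdwb orti uwxp
Final line 5: fsula

Answer: fsula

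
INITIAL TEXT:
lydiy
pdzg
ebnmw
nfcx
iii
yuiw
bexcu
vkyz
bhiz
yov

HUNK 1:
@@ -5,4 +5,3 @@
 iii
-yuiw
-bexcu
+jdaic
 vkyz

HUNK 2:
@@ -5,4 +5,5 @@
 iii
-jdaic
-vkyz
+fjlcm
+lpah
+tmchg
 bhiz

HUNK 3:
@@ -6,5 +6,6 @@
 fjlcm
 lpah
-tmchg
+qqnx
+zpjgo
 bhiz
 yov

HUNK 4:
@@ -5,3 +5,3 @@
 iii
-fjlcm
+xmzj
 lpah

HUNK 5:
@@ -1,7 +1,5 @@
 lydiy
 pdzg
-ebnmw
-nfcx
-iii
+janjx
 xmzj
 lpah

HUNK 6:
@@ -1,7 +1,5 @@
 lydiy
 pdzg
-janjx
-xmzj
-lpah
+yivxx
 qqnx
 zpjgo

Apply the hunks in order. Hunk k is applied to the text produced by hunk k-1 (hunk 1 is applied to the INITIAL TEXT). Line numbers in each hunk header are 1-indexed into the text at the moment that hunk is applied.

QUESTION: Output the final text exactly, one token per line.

Answer: lydiy
pdzg
yivxx
qqnx
zpjgo
bhiz
yov

Derivation:
Hunk 1: at line 5 remove [yuiw,bexcu] add [jdaic] -> 9 lines: lydiy pdzg ebnmw nfcx iii jdaic vkyz bhiz yov
Hunk 2: at line 5 remove [jdaic,vkyz] add [fjlcm,lpah,tmchg] -> 10 lines: lydiy pdzg ebnmw nfcx iii fjlcm lpah tmchg bhiz yov
Hunk 3: at line 6 remove [tmchg] add [qqnx,zpjgo] -> 11 lines: lydiy pdzg ebnmw nfcx iii fjlcm lpah qqnx zpjgo bhiz yov
Hunk 4: at line 5 remove [fjlcm] add [xmzj] -> 11 lines: lydiy pdzg ebnmw nfcx iii xmzj lpah qqnx zpjgo bhiz yov
Hunk 5: at line 1 remove [ebnmw,nfcx,iii] add [janjx] -> 9 lines: lydiy pdzg janjx xmzj lpah qqnx zpjgo bhiz yov
Hunk 6: at line 1 remove [janjx,xmzj,lpah] add [yivxx] -> 7 lines: lydiy pdzg yivxx qqnx zpjgo bhiz yov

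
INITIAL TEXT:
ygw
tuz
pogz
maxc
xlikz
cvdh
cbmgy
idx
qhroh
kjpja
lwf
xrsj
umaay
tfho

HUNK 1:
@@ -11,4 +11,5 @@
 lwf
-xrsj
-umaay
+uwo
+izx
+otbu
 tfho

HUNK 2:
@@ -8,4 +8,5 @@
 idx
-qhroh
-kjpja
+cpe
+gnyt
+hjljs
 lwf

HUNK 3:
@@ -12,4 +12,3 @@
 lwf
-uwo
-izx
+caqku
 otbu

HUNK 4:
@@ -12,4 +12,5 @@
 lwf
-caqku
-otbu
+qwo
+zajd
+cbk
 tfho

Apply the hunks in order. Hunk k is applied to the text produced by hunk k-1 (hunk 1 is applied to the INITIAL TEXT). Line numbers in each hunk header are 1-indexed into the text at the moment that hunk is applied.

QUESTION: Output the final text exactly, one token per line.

Hunk 1: at line 11 remove [xrsj,umaay] add [uwo,izx,otbu] -> 15 lines: ygw tuz pogz maxc xlikz cvdh cbmgy idx qhroh kjpja lwf uwo izx otbu tfho
Hunk 2: at line 8 remove [qhroh,kjpja] add [cpe,gnyt,hjljs] -> 16 lines: ygw tuz pogz maxc xlikz cvdh cbmgy idx cpe gnyt hjljs lwf uwo izx otbu tfho
Hunk 3: at line 12 remove [uwo,izx] add [caqku] -> 15 lines: ygw tuz pogz maxc xlikz cvdh cbmgy idx cpe gnyt hjljs lwf caqku otbu tfho
Hunk 4: at line 12 remove [caqku,otbu] add [qwo,zajd,cbk] -> 16 lines: ygw tuz pogz maxc xlikz cvdh cbmgy idx cpe gnyt hjljs lwf qwo zajd cbk tfho

Answer: ygw
tuz
pogz
maxc
xlikz
cvdh
cbmgy
idx
cpe
gnyt
hjljs
lwf
qwo
zajd
cbk
tfho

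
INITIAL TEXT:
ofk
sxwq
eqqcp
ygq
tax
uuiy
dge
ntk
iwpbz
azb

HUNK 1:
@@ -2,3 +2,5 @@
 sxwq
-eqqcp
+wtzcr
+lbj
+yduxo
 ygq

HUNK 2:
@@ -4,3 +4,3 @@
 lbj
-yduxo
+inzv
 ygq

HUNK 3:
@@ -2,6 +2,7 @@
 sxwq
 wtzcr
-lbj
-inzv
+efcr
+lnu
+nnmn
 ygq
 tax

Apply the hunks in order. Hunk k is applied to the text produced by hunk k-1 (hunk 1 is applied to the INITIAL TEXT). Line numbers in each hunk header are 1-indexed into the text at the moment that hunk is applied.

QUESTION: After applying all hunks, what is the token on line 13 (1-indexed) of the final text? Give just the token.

Hunk 1: at line 2 remove [eqqcp] add [wtzcr,lbj,yduxo] -> 12 lines: ofk sxwq wtzcr lbj yduxo ygq tax uuiy dge ntk iwpbz azb
Hunk 2: at line 4 remove [yduxo] add [inzv] -> 12 lines: ofk sxwq wtzcr lbj inzv ygq tax uuiy dge ntk iwpbz azb
Hunk 3: at line 2 remove [lbj,inzv] add [efcr,lnu,nnmn] -> 13 lines: ofk sxwq wtzcr efcr lnu nnmn ygq tax uuiy dge ntk iwpbz azb
Final line 13: azb

Answer: azb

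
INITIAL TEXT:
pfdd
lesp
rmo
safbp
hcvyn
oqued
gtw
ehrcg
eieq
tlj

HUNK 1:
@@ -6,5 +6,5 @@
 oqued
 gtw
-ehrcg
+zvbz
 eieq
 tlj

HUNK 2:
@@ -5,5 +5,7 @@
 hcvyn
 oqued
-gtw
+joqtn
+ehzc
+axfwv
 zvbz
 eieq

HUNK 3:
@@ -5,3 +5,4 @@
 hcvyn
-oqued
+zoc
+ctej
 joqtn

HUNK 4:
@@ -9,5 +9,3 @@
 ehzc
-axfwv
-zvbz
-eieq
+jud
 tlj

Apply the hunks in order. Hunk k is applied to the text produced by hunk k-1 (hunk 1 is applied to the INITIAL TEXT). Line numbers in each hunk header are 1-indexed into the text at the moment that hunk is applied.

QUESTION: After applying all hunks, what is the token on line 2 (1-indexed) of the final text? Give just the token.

Answer: lesp

Derivation:
Hunk 1: at line 6 remove [ehrcg] add [zvbz] -> 10 lines: pfdd lesp rmo safbp hcvyn oqued gtw zvbz eieq tlj
Hunk 2: at line 5 remove [gtw] add [joqtn,ehzc,axfwv] -> 12 lines: pfdd lesp rmo safbp hcvyn oqued joqtn ehzc axfwv zvbz eieq tlj
Hunk 3: at line 5 remove [oqued] add [zoc,ctej] -> 13 lines: pfdd lesp rmo safbp hcvyn zoc ctej joqtn ehzc axfwv zvbz eieq tlj
Hunk 4: at line 9 remove [axfwv,zvbz,eieq] add [jud] -> 11 lines: pfdd lesp rmo safbp hcvyn zoc ctej joqtn ehzc jud tlj
Final line 2: lesp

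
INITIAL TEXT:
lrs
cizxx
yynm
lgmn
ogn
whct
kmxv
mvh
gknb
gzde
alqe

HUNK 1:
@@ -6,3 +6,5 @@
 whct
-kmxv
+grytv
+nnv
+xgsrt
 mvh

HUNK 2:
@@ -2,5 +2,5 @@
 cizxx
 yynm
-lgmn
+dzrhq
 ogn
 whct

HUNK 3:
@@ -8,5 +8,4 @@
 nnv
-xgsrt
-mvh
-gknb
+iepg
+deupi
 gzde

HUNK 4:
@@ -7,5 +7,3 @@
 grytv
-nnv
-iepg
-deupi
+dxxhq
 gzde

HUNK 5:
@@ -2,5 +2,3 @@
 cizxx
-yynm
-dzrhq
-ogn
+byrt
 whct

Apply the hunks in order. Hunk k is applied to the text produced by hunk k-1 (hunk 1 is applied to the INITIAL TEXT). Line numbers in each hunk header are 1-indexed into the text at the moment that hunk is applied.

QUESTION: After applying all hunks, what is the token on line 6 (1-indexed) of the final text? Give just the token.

Answer: dxxhq

Derivation:
Hunk 1: at line 6 remove [kmxv] add [grytv,nnv,xgsrt] -> 13 lines: lrs cizxx yynm lgmn ogn whct grytv nnv xgsrt mvh gknb gzde alqe
Hunk 2: at line 2 remove [lgmn] add [dzrhq] -> 13 lines: lrs cizxx yynm dzrhq ogn whct grytv nnv xgsrt mvh gknb gzde alqe
Hunk 3: at line 8 remove [xgsrt,mvh,gknb] add [iepg,deupi] -> 12 lines: lrs cizxx yynm dzrhq ogn whct grytv nnv iepg deupi gzde alqe
Hunk 4: at line 7 remove [nnv,iepg,deupi] add [dxxhq] -> 10 lines: lrs cizxx yynm dzrhq ogn whct grytv dxxhq gzde alqe
Hunk 5: at line 2 remove [yynm,dzrhq,ogn] add [byrt] -> 8 lines: lrs cizxx byrt whct grytv dxxhq gzde alqe
Final line 6: dxxhq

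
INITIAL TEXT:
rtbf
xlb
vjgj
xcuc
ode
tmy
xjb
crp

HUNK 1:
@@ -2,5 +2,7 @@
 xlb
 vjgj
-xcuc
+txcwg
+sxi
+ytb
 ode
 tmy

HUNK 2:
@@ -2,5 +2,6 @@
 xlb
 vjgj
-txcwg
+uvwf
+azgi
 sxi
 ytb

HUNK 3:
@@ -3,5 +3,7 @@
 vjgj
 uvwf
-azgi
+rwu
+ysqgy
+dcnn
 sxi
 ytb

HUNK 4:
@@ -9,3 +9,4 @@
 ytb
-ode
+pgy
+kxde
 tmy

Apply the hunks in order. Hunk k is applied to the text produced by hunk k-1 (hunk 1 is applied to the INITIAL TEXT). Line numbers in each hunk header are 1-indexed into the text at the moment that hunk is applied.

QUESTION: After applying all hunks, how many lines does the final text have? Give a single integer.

Answer: 14

Derivation:
Hunk 1: at line 2 remove [xcuc] add [txcwg,sxi,ytb] -> 10 lines: rtbf xlb vjgj txcwg sxi ytb ode tmy xjb crp
Hunk 2: at line 2 remove [txcwg] add [uvwf,azgi] -> 11 lines: rtbf xlb vjgj uvwf azgi sxi ytb ode tmy xjb crp
Hunk 3: at line 3 remove [azgi] add [rwu,ysqgy,dcnn] -> 13 lines: rtbf xlb vjgj uvwf rwu ysqgy dcnn sxi ytb ode tmy xjb crp
Hunk 4: at line 9 remove [ode] add [pgy,kxde] -> 14 lines: rtbf xlb vjgj uvwf rwu ysqgy dcnn sxi ytb pgy kxde tmy xjb crp
Final line count: 14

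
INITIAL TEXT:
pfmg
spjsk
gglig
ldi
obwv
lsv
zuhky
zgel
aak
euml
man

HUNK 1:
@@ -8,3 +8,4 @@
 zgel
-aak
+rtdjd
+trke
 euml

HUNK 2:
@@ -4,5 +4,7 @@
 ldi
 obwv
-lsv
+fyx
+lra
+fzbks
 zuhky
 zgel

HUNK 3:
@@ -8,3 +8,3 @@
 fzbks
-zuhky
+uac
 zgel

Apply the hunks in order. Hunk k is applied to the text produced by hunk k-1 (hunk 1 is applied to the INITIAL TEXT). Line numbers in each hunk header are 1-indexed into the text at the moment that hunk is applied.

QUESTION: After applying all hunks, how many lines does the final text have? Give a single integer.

Hunk 1: at line 8 remove [aak] add [rtdjd,trke] -> 12 lines: pfmg spjsk gglig ldi obwv lsv zuhky zgel rtdjd trke euml man
Hunk 2: at line 4 remove [lsv] add [fyx,lra,fzbks] -> 14 lines: pfmg spjsk gglig ldi obwv fyx lra fzbks zuhky zgel rtdjd trke euml man
Hunk 3: at line 8 remove [zuhky] add [uac] -> 14 lines: pfmg spjsk gglig ldi obwv fyx lra fzbks uac zgel rtdjd trke euml man
Final line count: 14

Answer: 14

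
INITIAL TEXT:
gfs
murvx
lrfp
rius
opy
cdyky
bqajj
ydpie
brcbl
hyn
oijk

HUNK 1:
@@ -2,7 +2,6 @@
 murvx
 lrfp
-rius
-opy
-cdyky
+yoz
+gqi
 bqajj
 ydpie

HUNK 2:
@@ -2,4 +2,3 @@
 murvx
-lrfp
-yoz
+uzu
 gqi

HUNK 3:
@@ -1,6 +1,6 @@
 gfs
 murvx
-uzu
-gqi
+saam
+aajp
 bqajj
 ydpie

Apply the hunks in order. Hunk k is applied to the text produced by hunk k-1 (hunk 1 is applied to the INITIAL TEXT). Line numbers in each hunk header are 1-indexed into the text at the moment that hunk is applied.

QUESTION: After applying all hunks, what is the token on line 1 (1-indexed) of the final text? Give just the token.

Answer: gfs

Derivation:
Hunk 1: at line 2 remove [rius,opy,cdyky] add [yoz,gqi] -> 10 lines: gfs murvx lrfp yoz gqi bqajj ydpie brcbl hyn oijk
Hunk 2: at line 2 remove [lrfp,yoz] add [uzu] -> 9 lines: gfs murvx uzu gqi bqajj ydpie brcbl hyn oijk
Hunk 3: at line 1 remove [uzu,gqi] add [saam,aajp] -> 9 lines: gfs murvx saam aajp bqajj ydpie brcbl hyn oijk
Final line 1: gfs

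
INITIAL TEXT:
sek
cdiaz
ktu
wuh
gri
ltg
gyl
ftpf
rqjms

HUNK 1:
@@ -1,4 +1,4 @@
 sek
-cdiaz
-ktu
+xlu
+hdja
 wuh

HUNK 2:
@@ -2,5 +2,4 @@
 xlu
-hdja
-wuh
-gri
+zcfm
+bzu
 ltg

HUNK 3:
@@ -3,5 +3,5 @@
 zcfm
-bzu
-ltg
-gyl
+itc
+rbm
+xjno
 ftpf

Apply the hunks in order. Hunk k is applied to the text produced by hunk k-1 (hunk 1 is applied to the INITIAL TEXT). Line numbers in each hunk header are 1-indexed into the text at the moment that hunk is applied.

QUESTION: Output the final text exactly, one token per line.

Answer: sek
xlu
zcfm
itc
rbm
xjno
ftpf
rqjms

Derivation:
Hunk 1: at line 1 remove [cdiaz,ktu] add [xlu,hdja] -> 9 lines: sek xlu hdja wuh gri ltg gyl ftpf rqjms
Hunk 2: at line 2 remove [hdja,wuh,gri] add [zcfm,bzu] -> 8 lines: sek xlu zcfm bzu ltg gyl ftpf rqjms
Hunk 3: at line 3 remove [bzu,ltg,gyl] add [itc,rbm,xjno] -> 8 lines: sek xlu zcfm itc rbm xjno ftpf rqjms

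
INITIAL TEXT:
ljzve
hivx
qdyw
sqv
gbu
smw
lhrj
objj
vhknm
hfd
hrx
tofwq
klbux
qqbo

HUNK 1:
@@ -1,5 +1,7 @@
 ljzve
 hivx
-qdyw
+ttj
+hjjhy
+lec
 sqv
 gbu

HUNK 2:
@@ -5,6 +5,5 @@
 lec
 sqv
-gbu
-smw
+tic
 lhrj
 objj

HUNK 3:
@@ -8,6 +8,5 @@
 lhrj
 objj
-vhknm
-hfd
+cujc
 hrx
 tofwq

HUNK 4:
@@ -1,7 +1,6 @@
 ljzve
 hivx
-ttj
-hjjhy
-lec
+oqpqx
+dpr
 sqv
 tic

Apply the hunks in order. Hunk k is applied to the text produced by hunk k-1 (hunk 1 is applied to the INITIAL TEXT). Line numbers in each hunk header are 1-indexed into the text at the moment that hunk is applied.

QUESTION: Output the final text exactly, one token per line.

Hunk 1: at line 1 remove [qdyw] add [ttj,hjjhy,lec] -> 16 lines: ljzve hivx ttj hjjhy lec sqv gbu smw lhrj objj vhknm hfd hrx tofwq klbux qqbo
Hunk 2: at line 5 remove [gbu,smw] add [tic] -> 15 lines: ljzve hivx ttj hjjhy lec sqv tic lhrj objj vhknm hfd hrx tofwq klbux qqbo
Hunk 3: at line 8 remove [vhknm,hfd] add [cujc] -> 14 lines: ljzve hivx ttj hjjhy lec sqv tic lhrj objj cujc hrx tofwq klbux qqbo
Hunk 4: at line 1 remove [ttj,hjjhy,lec] add [oqpqx,dpr] -> 13 lines: ljzve hivx oqpqx dpr sqv tic lhrj objj cujc hrx tofwq klbux qqbo

Answer: ljzve
hivx
oqpqx
dpr
sqv
tic
lhrj
objj
cujc
hrx
tofwq
klbux
qqbo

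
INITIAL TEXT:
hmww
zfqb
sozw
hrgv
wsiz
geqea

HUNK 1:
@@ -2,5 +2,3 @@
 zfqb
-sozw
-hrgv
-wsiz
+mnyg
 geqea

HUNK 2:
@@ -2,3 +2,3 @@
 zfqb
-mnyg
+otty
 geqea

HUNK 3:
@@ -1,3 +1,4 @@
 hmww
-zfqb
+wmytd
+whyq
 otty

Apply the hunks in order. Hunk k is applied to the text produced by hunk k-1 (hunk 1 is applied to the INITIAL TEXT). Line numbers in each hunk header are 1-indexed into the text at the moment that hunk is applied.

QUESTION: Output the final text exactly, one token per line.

Hunk 1: at line 2 remove [sozw,hrgv,wsiz] add [mnyg] -> 4 lines: hmww zfqb mnyg geqea
Hunk 2: at line 2 remove [mnyg] add [otty] -> 4 lines: hmww zfqb otty geqea
Hunk 3: at line 1 remove [zfqb] add [wmytd,whyq] -> 5 lines: hmww wmytd whyq otty geqea

Answer: hmww
wmytd
whyq
otty
geqea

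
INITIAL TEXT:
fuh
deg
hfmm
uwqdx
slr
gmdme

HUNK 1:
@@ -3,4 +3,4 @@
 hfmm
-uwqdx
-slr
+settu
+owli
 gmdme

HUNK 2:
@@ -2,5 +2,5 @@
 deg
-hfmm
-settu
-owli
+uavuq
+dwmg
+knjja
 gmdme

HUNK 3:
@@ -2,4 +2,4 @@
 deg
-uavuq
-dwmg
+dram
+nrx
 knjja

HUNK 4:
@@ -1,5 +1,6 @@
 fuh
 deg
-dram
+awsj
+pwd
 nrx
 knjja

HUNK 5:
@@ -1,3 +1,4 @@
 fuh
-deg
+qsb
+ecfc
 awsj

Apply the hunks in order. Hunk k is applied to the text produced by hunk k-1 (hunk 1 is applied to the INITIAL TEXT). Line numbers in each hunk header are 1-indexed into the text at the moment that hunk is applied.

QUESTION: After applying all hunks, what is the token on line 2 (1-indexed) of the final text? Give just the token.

Answer: qsb

Derivation:
Hunk 1: at line 3 remove [uwqdx,slr] add [settu,owli] -> 6 lines: fuh deg hfmm settu owli gmdme
Hunk 2: at line 2 remove [hfmm,settu,owli] add [uavuq,dwmg,knjja] -> 6 lines: fuh deg uavuq dwmg knjja gmdme
Hunk 3: at line 2 remove [uavuq,dwmg] add [dram,nrx] -> 6 lines: fuh deg dram nrx knjja gmdme
Hunk 4: at line 1 remove [dram] add [awsj,pwd] -> 7 lines: fuh deg awsj pwd nrx knjja gmdme
Hunk 5: at line 1 remove [deg] add [qsb,ecfc] -> 8 lines: fuh qsb ecfc awsj pwd nrx knjja gmdme
Final line 2: qsb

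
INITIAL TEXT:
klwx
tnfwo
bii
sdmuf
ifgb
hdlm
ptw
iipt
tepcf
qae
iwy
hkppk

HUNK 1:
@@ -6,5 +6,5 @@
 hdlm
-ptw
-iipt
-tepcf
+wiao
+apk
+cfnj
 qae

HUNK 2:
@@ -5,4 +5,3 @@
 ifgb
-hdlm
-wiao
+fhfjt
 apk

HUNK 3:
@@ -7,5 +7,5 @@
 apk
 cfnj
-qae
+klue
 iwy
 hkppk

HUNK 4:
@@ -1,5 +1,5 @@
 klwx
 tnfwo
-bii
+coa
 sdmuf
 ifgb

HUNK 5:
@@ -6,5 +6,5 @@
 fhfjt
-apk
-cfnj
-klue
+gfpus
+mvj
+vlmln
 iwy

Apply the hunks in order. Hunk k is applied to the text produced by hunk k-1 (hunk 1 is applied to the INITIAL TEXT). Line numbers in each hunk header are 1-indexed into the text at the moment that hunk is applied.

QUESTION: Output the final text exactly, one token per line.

Hunk 1: at line 6 remove [ptw,iipt,tepcf] add [wiao,apk,cfnj] -> 12 lines: klwx tnfwo bii sdmuf ifgb hdlm wiao apk cfnj qae iwy hkppk
Hunk 2: at line 5 remove [hdlm,wiao] add [fhfjt] -> 11 lines: klwx tnfwo bii sdmuf ifgb fhfjt apk cfnj qae iwy hkppk
Hunk 3: at line 7 remove [qae] add [klue] -> 11 lines: klwx tnfwo bii sdmuf ifgb fhfjt apk cfnj klue iwy hkppk
Hunk 4: at line 1 remove [bii] add [coa] -> 11 lines: klwx tnfwo coa sdmuf ifgb fhfjt apk cfnj klue iwy hkppk
Hunk 5: at line 6 remove [apk,cfnj,klue] add [gfpus,mvj,vlmln] -> 11 lines: klwx tnfwo coa sdmuf ifgb fhfjt gfpus mvj vlmln iwy hkppk

Answer: klwx
tnfwo
coa
sdmuf
ifgb
fhfjt
gfpus
mvj
vlmln
iwy
hkppk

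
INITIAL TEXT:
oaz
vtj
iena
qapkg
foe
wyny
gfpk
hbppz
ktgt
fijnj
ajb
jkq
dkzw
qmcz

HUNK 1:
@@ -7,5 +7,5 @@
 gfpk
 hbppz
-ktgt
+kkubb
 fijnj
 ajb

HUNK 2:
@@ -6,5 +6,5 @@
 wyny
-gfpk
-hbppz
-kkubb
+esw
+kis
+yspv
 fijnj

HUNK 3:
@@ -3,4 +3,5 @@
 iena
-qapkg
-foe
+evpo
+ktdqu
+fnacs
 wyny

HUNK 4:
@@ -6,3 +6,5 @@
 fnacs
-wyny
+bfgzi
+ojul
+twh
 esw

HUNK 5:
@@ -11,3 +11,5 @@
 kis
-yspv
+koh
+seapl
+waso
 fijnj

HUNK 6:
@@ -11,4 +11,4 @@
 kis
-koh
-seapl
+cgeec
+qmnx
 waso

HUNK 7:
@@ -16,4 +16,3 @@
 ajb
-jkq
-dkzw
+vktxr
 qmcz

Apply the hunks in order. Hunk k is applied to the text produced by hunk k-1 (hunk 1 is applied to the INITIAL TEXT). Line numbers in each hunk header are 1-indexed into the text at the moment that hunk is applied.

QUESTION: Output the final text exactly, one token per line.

Answer: oaz
vtj
iena
evpo
ktdqu
fnacs
bfgzi
ojul
twh
esw
kis
cgeec
qmnx
waso
fijnj
ajb
vktxr
qmcz

Derivation:
Hunk 1: at line 7 remove [ktgt] add [kkubb] -> 14 lines: oaz vtj iena qapkg foe wyny gfpk hbppz kkubb fijnj ajb jkq dkzw qmcz
Hunk 2: at line 6 remove [gfpk,hbppz,kkubb] add [esw,kis,yspv] -> 14 lines: oaz vtj iena qapkg foe wyny esw kis yspv fijnj ajb jkq dkzw qmcz
Hunk 3: at line 3 remove [qapkg,foe] add [evpo,ktdqu,fnacs] -> 15 lines: oaz vtj iena evpo ktdqu fnacs wyny esw kis yspv fijnj ajb jkq dkzw qmcz
Hunk 4: at line 6 remove [wyny] add [bfgzi,ojul,twh] -> 17 lines: oaz vtj iena evpo ktdqu fnacs bfgzi ojul twh esw kis yspv fijnj ajb jkq dkzw qmcz
Hunk 5: at line 11 remove [yspv] add [koh,seapl,waso] -> 19 lines: oaz vtj iena evpo ktdqu fnacs bfgzi ojul twh esw kis koh seapl waso fijnj ajb jkq dkzw qmcz
Hunk 6: at line 11 remove [koh,seapl] add [cgeec,qmnx] -> 19 lines: oaz vtj iena evpo ktdqu fnacs bfgzi ojul twh esw kis cgeec qmnx waso fijnj ajb jkq dkzw qmcz
Hunk 7: at line 16 remove [jkq,dkzw] add [vktxr] -> 18 lines: oaz vtj iena evpo ktdqu fnacs bfgzi ojul twh esw kis cgeec qmnx waso fijnj ajb vktxr qmcz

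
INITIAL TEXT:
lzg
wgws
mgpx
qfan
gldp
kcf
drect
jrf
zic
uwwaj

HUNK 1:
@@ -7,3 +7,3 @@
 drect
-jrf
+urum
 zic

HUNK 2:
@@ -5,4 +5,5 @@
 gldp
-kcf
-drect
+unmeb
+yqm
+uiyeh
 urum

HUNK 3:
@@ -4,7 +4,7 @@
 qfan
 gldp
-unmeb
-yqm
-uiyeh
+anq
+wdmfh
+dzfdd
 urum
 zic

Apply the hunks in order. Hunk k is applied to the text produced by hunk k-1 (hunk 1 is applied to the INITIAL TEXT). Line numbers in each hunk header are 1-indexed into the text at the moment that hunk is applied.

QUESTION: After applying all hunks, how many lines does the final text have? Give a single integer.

Hunk 1: at line 7 remove [jrf] add [urum] -> 10 lines: lzg wgws mgpx qfan gldp kcf drect urum zic uwwaj
Hunk 2: at line 5 remove [kcf,drect] add [unmeb,yqm,uiyeh] -> 11 lines: lzg wgws mgpx qfan gldp unmeb yqm uiyeh urum zic uwwaj
Hunk 3: at line 4 remove [unmeb,yqm,uiyeh] add [anq,wdmfh,dzfdd] -> 11 lines: lzg wgws mgpx qfan gldp anq wdmfh dzfdd urum zic uwwaj
Final line count: 11

Answer: 11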